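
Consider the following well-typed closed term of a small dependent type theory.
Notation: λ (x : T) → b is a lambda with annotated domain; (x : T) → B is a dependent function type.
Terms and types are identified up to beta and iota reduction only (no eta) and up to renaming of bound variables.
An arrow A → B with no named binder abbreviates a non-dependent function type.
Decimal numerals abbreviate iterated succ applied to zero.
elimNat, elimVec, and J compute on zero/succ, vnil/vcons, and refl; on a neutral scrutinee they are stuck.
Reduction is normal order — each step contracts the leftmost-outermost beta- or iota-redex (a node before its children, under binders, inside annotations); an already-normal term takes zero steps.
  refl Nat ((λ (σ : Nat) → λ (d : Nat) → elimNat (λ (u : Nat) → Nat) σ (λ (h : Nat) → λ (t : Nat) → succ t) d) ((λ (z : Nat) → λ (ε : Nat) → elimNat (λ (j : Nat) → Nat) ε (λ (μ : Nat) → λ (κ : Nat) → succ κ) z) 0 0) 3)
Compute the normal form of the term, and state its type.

reduced normal form:
  refl Nat 3
the term's type:
  Eq Nat 3 3
observation: the leftmost-outermost redex is a beta-redex, and normalization takes 15 steps.


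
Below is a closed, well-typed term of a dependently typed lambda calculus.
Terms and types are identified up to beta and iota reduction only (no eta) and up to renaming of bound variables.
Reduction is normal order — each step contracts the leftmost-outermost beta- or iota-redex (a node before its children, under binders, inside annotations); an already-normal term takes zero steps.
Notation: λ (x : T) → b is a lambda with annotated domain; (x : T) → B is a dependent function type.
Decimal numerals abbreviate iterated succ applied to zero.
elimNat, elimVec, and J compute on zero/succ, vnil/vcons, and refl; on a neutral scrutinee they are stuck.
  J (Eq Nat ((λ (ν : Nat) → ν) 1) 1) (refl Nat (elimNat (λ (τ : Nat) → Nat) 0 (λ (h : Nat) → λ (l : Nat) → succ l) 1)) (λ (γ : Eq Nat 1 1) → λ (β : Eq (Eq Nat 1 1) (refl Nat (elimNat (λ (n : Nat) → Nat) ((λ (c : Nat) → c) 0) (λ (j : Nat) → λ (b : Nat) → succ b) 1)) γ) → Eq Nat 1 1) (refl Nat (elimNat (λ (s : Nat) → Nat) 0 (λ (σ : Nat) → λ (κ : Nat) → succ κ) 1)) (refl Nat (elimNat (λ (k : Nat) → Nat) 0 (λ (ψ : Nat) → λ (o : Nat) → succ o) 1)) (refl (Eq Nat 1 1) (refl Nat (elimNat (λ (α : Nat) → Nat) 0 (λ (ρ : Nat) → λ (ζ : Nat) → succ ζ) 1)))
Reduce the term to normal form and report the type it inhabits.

normal form:
  refl Nat 1
inferred type:
  Eq Nat 1 1


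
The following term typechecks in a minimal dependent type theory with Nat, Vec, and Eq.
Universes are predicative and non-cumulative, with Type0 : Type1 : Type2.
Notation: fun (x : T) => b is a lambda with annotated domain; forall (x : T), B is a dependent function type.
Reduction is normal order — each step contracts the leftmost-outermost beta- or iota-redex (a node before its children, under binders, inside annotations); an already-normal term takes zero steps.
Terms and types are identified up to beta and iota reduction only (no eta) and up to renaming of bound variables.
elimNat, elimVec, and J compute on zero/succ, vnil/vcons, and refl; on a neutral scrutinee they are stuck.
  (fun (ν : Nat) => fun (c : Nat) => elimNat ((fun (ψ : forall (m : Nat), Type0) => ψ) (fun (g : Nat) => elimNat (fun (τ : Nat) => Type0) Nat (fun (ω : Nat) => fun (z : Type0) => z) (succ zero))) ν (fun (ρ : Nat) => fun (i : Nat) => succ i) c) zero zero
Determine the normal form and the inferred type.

normal form:
  zero
type:
  Nat
observation: the term reaches its normal form after 3 normal-order steps.


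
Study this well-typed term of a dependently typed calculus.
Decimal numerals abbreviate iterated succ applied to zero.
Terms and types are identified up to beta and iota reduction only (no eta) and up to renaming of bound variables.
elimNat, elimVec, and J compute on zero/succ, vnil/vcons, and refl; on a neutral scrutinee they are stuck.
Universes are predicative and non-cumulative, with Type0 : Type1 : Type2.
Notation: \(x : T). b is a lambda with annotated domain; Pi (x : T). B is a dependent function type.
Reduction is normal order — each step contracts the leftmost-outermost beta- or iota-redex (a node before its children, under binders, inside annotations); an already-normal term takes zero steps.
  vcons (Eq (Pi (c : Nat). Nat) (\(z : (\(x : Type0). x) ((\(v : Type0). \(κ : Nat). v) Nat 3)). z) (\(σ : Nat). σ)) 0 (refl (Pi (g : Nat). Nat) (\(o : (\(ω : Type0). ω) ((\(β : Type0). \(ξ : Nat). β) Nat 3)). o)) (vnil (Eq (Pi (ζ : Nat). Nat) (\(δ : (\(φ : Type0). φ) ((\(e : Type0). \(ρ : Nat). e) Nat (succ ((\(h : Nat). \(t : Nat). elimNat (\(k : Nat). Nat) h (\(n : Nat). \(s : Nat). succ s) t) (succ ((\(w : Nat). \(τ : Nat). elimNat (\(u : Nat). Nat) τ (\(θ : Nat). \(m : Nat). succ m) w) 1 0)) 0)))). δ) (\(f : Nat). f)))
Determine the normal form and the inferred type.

resulting normal form:
  vcons (Eq (Pi (c : Nat). Nat) (\(z : Nat). z) (\(x : Nat). x)) 0 (refl (Pi (v : Nat). Nat) (\(κ : Nat). κ)) (vnil (Eq (Pi (σ : Nat). Nat) (\(g : Nat). g) (\(o : Nat). o)))
the term's type:
  Vec (Eq (Pi (c : Nat). Nat) (\(z : Nat). z) (\(x : Nat). x)) 1


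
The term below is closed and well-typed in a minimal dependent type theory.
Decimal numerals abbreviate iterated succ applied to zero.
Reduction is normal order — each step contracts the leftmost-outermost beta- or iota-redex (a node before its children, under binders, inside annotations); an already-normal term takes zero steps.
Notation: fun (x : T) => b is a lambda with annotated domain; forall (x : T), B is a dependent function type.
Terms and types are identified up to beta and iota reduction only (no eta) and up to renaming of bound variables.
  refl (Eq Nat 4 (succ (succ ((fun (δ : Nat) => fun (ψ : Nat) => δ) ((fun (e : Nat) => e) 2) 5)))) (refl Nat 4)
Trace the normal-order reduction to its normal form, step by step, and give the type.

normal-order reduction:
  refl (Eq Nat 4 (succ (succ ((fun (δ : Nat) => fun (ψ : Nat) => δ) ((fun (e : Nat) => e) 2) 5)))) (refl Nat 4)
  ~> refl (Eq Nat 4 (succ (succ ((fun (δ : Nat) => (fun (ψ : Nat) => ψ) 2) 5)))) (refl Nat 4)
  ~> refl (Eq Nat 4 (succ (succ ((fun (δ : Nat) => δ) 2)))) (refl Nat 4)
  ~> refl (Eq Nat 4 4) (refl Nat 4)
the term's type:
  Eq (Eq Nat 4 4) (refl Nat 4) (refl Nat 4)


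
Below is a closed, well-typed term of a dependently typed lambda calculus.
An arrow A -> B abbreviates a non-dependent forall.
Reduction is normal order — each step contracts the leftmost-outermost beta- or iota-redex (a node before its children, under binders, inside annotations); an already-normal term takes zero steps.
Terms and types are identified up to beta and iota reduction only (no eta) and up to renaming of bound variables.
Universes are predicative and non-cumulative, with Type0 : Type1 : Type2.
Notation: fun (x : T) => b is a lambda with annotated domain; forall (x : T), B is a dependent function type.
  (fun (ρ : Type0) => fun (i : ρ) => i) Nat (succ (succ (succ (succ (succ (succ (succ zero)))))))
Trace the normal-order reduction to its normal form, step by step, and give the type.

normal-order reduction sequence:
  (fun (ρ : Type0) => fun (i : ρ) => i) Nat (succ (succ (succ (succ (succ (succ (succ zero)))))))
  ~> (fun (ρ : Nat) => ρ) (succ (succ (succ (succ (succ (succ (succ zero)))))))
  ~> succ (succ (succ (succ (succ (succ (succ zero))))))
inferred type:
  Nat


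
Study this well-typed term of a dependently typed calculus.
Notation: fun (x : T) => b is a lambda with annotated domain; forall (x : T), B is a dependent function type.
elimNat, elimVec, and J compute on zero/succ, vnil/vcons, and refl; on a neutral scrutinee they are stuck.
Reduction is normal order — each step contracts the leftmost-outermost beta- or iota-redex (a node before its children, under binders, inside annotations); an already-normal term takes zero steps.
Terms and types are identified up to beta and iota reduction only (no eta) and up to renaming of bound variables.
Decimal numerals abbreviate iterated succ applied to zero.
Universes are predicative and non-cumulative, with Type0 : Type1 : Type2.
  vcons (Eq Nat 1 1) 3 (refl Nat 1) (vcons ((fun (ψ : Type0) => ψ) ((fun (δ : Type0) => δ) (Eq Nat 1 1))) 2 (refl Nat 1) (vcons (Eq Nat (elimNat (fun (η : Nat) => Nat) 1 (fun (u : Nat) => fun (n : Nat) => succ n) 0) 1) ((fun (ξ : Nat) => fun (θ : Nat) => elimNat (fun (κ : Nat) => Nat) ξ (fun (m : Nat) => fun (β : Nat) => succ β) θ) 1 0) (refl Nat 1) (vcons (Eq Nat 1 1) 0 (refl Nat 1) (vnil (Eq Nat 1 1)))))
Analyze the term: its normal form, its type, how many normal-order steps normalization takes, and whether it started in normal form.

reduced normal form:
  vcons (Eq Nat 1 1) 3 (refl Nat 1) (vcons (Eq Nat 1 1) 2 (refl Nat 1) (vcons (Eq Nat 1 1) 1 (refl Nat 1) (vcons (Eq Nat 1 1) 0 (refl Nat 1) (vnil (Eq Nat 1 1)))))
inferred type:
  Vec (Eq Nat 1 1) 4
normal-order step count: 6
started in normal form: no
first redex: a beta-redex


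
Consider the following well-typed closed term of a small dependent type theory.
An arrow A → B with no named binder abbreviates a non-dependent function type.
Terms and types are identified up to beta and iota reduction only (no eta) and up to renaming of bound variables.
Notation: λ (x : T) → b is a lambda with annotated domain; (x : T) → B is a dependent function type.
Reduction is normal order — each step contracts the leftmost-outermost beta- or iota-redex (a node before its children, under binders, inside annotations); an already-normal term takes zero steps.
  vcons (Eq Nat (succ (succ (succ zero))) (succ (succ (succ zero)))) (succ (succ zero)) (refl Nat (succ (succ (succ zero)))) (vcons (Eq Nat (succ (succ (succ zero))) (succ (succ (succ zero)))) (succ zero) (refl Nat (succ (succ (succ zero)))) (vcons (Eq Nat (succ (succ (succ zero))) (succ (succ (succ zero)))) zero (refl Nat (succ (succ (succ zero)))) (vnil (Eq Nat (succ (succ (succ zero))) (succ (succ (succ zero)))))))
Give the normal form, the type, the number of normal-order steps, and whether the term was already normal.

reduced normal form:
  vcons (Eq Nat (succ (succ (succ zero))) (succ (succ (succ zero)))) (succ (succ zero)) (refl Nat (succ (succ (succ zero)))) (vcons (Eq Nat (succ (succ (succ zero))) (succ (succ (succ zero)))) (succ zero) (refl Nat (succ (succ (succ zero)))) (vcons (Eq Nat (succ (succ (succ zero))) (succ (succ (succ zero)))) zero (refl Nat (succ (succ (succ zero)))) (vnil (Eq Nat (succ (succ (succ zero))) (succ (succ (succ zero)))))))
inferred type:
  Vec (Eq Nat (succ (succ (succ zero))) (succ (succ (succ zero)))) (succ (succ (succ zero)))
steps to reach normal form (normal order): 0
started in normal form: yes


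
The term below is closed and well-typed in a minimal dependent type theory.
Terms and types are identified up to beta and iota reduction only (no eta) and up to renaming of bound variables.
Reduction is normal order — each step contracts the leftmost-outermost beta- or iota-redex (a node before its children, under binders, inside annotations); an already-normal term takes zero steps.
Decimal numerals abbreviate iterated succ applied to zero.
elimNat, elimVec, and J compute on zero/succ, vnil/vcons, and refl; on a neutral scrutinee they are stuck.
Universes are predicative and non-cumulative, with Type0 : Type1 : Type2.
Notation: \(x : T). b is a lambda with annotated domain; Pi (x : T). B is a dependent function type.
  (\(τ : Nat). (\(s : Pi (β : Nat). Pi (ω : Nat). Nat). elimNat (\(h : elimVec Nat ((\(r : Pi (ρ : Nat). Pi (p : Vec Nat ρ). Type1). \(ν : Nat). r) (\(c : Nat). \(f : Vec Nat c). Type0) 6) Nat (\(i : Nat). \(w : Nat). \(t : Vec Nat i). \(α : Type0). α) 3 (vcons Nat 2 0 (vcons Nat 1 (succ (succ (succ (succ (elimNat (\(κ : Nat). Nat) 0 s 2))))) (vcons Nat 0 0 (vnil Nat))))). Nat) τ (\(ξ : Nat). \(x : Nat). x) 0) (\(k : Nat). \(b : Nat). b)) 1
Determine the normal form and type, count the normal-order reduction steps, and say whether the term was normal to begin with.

normal form:
  1
inferred type:
  Nat
reduction steps (normal order): 3
already normal: no
first redex: a beta-redex


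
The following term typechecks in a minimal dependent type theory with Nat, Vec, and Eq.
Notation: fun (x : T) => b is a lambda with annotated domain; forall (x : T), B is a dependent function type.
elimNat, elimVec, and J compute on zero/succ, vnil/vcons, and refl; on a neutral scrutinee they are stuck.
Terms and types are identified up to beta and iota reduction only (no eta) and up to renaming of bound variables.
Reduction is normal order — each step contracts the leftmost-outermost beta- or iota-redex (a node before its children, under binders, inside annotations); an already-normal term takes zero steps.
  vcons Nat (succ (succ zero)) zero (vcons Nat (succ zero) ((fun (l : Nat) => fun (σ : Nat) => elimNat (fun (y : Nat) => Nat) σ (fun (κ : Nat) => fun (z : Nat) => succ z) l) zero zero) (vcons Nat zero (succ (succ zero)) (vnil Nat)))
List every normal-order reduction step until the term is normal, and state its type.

normal-order reduction:
  vcons Nat (succ (succ zero)) zero (vcons Nat (succ zero) ((fun (l : Nat) => fun (σ : Nat) => elimNat (fun (y : Nat) => Nat) σ (fun (κ : Nat) => fun (z : Nat) => succ z) l) zero zero) (vcons Nat zero (succ (succ zero)) (vnil Nat)))
  ~> vcons Nat (succ (succ zero)) zero (vcons Nat (succ zero) ((fun (l : Nat) => elimNat (fun (σ : Nat) => Nat) l (fun (y : Nat) => fun (κ : Nat) => succ κ) zero) zero) (vcons Nat zero (succ (succ zero)) (vnil Nat)))
  ~> vcons Nat (succ (succ zero)) zero (vcons Nat (succ zero) (elimNat (fun (l : Nat) => Nat) zero (fun (σ : Nat) => fun (y : Nat) => succ y) zero) (vcons Nat zero (succ (succ zero)) (vnil Nat)))
  ~> vcons Nat (succ (succ zero)) zero (vcons Nat (succ zero) zero (vcons Nat zero (succ (succ zero)) (vnil Nat)))
type:
  Vec Nat (succ (succ (succ zero)))


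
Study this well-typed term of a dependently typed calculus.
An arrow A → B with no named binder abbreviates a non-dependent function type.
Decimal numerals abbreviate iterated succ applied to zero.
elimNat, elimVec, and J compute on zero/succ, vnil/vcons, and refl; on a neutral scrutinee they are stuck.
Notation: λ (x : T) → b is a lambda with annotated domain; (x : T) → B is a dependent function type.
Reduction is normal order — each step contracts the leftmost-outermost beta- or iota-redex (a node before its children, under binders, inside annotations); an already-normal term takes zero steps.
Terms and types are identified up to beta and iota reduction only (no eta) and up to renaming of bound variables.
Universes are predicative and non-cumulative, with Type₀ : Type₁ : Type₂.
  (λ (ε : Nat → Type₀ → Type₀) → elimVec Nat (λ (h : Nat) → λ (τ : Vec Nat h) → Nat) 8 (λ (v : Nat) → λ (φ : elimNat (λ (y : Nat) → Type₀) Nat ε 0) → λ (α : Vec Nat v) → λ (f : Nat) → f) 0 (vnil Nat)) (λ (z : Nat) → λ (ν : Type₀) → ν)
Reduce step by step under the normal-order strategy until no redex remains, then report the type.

reduction (normal order):
  (λ (ε : Nat → Type₀ → Type₀) → elimVec Nat (λ (h : Nat) → λ (τ : Vec Nat h) → Nat) 8 (λ (v : Nat) → λ (φ : elimNat (λ (y : Nat) → Type₀) Nat ε 0) → λ (α : Vec Nat v) → λ (f : Nat) → f) 0 (vnil Nat)) (λ (z : Nat) → λ (ν : Type₀) → ν)
  ~> elimVec Nat (λ (ε : Nat) → λ (h : Vec Nat ε) → Nat) 8 (λ (τ : Nat) → λ (v : elimNat (λ (φ : Nat) → Type₀) Nat (λ (y : Nat) → λ (α : Type₀) → α) 0) → λ (f : Vec Nat τ) → λ (z : Nat) → z) 0 (vnil Nat)
  ~> 8
the term's type:
  Nat


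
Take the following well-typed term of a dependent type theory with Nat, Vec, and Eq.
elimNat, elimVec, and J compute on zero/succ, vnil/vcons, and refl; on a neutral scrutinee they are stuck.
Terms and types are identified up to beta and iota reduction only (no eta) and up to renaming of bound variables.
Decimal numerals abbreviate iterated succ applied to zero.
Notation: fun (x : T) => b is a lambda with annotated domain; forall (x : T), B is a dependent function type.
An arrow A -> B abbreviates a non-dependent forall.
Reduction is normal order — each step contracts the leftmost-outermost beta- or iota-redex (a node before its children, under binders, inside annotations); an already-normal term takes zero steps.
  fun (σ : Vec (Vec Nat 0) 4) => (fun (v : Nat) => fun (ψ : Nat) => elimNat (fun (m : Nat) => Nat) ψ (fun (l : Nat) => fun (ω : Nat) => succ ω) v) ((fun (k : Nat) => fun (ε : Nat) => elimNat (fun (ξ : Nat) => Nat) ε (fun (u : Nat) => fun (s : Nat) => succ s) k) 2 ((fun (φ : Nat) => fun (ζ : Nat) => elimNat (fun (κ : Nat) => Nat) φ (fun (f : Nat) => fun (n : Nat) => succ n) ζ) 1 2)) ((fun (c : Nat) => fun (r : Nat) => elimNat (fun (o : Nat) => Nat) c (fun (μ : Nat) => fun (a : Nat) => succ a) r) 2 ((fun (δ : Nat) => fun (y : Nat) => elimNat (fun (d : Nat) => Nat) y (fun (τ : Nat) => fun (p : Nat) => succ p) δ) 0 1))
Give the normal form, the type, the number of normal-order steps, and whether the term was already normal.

reduced normal form:
  fun (σ : Vec (Vec Nat 0) 4) => 8
type:
  Vec (Vec Nat 0) 4 -> Nat
normal-order step count: 45
already normal: no
first contracted redex: a beta-redex


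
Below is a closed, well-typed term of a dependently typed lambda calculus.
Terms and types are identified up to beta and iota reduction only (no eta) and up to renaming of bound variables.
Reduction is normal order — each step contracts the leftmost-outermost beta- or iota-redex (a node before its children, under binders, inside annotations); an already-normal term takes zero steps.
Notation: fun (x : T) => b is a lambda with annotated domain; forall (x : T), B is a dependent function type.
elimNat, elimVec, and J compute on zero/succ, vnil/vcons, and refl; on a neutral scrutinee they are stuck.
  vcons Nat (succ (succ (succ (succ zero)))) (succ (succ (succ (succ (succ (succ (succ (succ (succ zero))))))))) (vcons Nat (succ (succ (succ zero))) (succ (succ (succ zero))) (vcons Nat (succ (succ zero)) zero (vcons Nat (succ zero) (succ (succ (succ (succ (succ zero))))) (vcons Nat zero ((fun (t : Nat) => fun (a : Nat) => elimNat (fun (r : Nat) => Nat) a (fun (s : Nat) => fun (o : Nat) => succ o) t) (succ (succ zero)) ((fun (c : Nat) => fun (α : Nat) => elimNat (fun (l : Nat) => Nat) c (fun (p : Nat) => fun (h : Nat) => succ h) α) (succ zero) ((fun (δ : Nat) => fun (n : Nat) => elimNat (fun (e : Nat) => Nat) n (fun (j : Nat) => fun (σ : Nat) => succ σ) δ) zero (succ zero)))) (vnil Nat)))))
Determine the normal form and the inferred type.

reduced normal form:
  vcons Nat (succ (succ (succ (succ zero)))) (succ (succ (succ (succ (succ (succ (succ (succ (succ zero))))))))) (vcons Nat (succ (succ (succ zero))) (succ (succ (succ zero))) (vcons Nat (succ (succ zero)) zero (vcons Nat (succ zero) (succ (succ (succ (succ (succ zero))))) (vcons Nat zero (succ (succ (succ (succ zero)))) (vnil Nat)))))
inferred type:
  Vec Nat (succ (succ (succ (succ (succ zero)))))
observation: the first redex contracted is a beta-redex; the normal form is reached in 18 normal-order steps.


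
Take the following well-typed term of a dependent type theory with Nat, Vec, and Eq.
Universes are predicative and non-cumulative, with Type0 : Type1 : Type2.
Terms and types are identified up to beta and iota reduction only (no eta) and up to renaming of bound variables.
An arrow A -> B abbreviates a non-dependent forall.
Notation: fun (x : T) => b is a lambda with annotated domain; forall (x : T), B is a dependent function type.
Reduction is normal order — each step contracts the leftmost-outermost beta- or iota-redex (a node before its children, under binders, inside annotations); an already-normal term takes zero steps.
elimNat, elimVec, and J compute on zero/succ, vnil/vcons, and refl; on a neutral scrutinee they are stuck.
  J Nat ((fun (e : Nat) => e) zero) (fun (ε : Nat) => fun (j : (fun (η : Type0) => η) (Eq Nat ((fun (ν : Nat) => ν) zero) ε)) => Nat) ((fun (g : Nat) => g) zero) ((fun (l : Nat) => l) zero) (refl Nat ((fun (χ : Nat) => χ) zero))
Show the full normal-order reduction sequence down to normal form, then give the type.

normal-order reduction:
  J Nat ((fun (e : Nat) => e) zero) (fun (ε : Nat) => fun (j : (fun (η : Type0) => η) (Eq Nat ((fun (ν : Nat) => ν) zero) ε)) => Nat) ((fun (g : Nat) => g) zero) ((fun (l : Nat) => l) zero) (refl Nat ((fun (χ : Nat) => χ) zero))
  ~> (fun (e : Nat) => e) zero
  ~> zero
the term's type:
  Nat


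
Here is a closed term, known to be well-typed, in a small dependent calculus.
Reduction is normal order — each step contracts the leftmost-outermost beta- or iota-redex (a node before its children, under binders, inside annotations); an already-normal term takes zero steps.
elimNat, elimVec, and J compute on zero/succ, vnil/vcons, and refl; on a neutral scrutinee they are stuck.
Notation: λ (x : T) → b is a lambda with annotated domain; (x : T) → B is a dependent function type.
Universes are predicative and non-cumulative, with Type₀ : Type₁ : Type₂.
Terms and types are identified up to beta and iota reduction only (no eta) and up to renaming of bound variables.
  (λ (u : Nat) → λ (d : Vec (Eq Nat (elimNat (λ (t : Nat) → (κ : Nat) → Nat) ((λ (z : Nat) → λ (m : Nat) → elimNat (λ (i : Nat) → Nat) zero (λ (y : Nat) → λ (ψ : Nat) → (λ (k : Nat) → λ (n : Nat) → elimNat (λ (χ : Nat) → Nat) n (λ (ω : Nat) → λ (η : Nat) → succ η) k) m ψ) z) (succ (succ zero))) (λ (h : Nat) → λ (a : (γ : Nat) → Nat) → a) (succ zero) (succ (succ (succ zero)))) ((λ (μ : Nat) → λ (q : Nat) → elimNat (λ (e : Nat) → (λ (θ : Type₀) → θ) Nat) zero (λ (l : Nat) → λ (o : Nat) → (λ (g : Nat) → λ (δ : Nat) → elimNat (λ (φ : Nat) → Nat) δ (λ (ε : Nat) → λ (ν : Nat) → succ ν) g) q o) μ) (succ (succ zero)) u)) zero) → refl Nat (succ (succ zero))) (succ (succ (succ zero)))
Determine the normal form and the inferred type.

resulting normal form:
  λ (u : Vec (Eq Nat (succ (succ (succ (succ (succ (succ zero)))))) (succ (succ (succ (succ (succ (succ zero))))))) zero) → refl Nat (succ (succ zero))
the term's type:
  (u : Vec (Eq Nat (succ (succ (succ (succ (succ (succ zero)))))) (succ (succ (succ (succ (succ (succ zero))))))) zero) → Eq Nat (succ (succ zero)) (succ (succ zero))
observation: the term reaches its normal form after 71 normal-order steps.


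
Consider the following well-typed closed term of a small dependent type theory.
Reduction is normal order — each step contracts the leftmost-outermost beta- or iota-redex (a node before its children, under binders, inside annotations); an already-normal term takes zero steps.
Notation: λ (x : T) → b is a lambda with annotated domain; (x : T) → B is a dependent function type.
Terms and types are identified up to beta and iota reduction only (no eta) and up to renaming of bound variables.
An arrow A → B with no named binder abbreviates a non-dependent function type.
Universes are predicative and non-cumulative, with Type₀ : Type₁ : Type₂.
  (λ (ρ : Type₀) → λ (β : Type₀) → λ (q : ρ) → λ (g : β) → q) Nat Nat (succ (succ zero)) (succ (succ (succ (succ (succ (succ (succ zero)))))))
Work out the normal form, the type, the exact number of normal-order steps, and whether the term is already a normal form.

resulting normal form:
  succ (succ zero)
inferred type:
  Nat
normal-order step count: 4
term was already normal: no
first contracted redex: a beta-redex


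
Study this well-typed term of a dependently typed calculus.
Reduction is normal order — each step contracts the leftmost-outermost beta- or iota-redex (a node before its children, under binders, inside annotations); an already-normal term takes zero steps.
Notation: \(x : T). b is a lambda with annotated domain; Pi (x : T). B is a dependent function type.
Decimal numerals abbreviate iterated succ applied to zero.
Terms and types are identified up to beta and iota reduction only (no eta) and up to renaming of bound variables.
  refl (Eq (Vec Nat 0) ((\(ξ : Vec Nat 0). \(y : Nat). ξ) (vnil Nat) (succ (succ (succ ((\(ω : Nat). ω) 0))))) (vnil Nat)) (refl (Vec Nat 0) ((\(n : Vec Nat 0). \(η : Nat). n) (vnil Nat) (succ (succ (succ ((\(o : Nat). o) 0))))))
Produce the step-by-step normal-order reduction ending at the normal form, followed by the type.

reduction (normal order):
  refl (Eq (Vec Nat 0) ((\(ξ : Vec Nat 0). \(y : Nat). ξ) (vnil Nat) (succ (succ (succ ((\(ω : Nat). ω) 0))))) (vnil Nat)) (refl (Vec Nat 0) ((\(n : Vec Nat 0). \(η : Nat). n) (vnil Nat) (succ (succ (succ ((\(o : Nat). o) 0))))))
  ~> refl (Eq (Vec Nat 0) ((\(ξ : Nat). vnil Nat) (succ (succ (succ ((\(y : Nat). y) 0))))) (vnil Nat)) (refl (Vec Nat 0) ((\(ω : Vec Nat 0). \(n : Nat). ω) (vnil Nat) (succ (succ (succ ((\(η : Nat). η) 0))))))
  ~> refl (Eq (Vec Nat 0) (vnil Nat) (vnil Nat)) (refl (Vec Nat 0) ((\(ξ : Vec Nat 0). \(y : Nat). ξ) (vnil Nat) (succ (succ (succ ((\(ω : Nat). ω) 0))))))
  ~> refl (Eq (Vec Nat 0) (vnil Nat) (vnil Nat)) (refl (Vec Nat 0) ((\(ξ : Nat). vnil Nat) (succ (succ (succ ((\(y : Nat). y) 0))))))
  ~> refl (Eq (Vec Nat 0) (vnil Nat) (vnil Nat)) (refl (Vec Nat 0) (vnil Nat))
inferred type:
  Eq (Eq (Vec Nat 0) (vnil Nat) (vnil Nat)) (refl (Vec Nat 0) (vnil Nat)) (refl (Vec Nat 0) (vnil Nat))


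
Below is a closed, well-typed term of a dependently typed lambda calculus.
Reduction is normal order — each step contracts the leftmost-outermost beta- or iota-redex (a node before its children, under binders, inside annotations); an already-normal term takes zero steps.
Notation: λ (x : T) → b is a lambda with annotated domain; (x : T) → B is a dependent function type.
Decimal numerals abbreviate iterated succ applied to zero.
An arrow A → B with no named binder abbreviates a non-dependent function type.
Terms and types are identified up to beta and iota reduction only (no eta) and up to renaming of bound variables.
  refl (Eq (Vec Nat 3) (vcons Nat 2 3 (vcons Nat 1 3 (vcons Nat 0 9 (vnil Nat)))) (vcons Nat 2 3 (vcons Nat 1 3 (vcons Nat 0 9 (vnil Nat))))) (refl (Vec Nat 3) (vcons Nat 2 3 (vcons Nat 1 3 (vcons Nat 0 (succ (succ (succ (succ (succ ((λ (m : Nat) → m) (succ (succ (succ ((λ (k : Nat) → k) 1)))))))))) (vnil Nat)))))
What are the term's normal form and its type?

resulting normal form:
  refl (Eq (Vec Nat 3) (vcons Nat 2 3 (vcons Nat 1 3 (vcons Nat 0 9 (vnil Nat)))) (vcons Nat 2 3 (vcons Nat 1 3 (vcons Nat 0 9 (vnil Nat))))) (refl (Vec Nat 3) (vcons Nat 2 3 (vcons Nat 1 3 (vcons Nat 0 9 (vnil Nat)))))
type:
  Eq (Eq (Vec Nat 3) (vcons Nat 2 3 (vcons Nat 1 3 (vcons Nat 0 9 (vnil Nat)))) (vcons Nat 2 3 (vcons Nat 1 3 (vcons Nat 0 9 (vnil Nat))))) (refl (Vec Nat 3) (vcons Nat 2 3 (vcons Nat 1 3 (vcons Nat 0 9 (vnil Nat))))) (refl (Vec Nat 3) (vcons Nat 2 3 (vcons Nat 1 3 (vcons Nat 0 9 (vnil Nat)))))


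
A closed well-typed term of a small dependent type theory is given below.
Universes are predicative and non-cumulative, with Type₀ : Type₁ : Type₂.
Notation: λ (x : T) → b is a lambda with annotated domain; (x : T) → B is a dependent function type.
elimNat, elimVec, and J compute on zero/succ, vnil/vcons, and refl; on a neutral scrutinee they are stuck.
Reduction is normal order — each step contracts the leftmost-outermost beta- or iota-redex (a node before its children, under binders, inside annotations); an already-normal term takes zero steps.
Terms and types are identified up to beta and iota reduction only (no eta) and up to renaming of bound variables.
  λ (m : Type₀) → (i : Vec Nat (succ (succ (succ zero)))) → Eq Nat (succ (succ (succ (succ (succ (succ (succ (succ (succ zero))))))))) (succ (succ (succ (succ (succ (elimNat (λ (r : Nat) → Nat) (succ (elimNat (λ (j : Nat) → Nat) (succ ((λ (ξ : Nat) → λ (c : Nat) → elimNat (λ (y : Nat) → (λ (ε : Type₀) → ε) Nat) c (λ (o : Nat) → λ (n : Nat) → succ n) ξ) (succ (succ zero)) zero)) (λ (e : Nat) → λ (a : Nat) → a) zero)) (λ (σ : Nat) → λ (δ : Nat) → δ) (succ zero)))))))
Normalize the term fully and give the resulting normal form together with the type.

reduced normal form:
  λ (m : Type₀) → (i : Vec Nat (succ (succ (succ zero)))) → Eq Nat (succ (succ (succ (succ (succ (succ (succ (succ (succ zero))))))))) (succ (succ (succ (succ (succ (succ (succ (succ (succ zero)))))))))
inferred type:
  (m : Type₀) → Type₀


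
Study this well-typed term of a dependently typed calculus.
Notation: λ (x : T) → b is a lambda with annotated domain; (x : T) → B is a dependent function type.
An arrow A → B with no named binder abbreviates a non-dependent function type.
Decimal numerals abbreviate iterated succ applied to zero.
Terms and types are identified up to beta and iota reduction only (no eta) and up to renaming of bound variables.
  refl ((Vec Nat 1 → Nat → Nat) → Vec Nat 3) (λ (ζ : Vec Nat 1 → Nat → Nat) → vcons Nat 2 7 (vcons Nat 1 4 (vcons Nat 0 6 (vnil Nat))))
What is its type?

type:
  Eq ((Vec Nat 1 → Nat → Nat) → Vec Nat 3) (λ (ζ : Vec Nat 1 → Nat → Nat) → vcons Nat 2 7 (vcons Nat 1 4 (vcons Nat 0 6 (vnil Nat)))) (λ (u : Vec Nat 1 → Nat → Nat) → vcons Nat 2 7 (vcons Nat 1 4 (vcons Nat 0 6 (vnil Nat))))


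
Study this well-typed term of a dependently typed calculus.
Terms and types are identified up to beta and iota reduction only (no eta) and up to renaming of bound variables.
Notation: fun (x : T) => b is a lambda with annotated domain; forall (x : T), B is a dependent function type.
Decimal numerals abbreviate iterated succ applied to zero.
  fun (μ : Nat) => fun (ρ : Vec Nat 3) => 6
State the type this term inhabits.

inferred type:
  forall (μ : Nat), forall (ρ : Vec Nat 3), Nat


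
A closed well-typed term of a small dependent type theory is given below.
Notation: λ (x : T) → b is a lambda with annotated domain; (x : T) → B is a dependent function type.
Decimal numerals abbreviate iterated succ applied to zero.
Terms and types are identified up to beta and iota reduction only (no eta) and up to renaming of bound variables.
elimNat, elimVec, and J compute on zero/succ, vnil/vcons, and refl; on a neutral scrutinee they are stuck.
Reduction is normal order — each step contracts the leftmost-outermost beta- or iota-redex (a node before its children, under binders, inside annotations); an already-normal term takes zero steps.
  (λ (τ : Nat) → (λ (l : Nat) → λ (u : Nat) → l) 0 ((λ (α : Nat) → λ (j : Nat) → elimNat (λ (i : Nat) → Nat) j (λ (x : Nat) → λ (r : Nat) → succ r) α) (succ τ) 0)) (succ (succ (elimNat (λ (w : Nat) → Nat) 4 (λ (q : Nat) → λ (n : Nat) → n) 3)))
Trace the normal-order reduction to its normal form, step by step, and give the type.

reduction (normal order):
  (λ (τ : Nat) → (λ (l : Nat) → λ (u : Nat) → l) 0 ((λ (α : Nat) → λ (j : Nat) → elimNat (λ (i : Nat) → Nat) j (λ (x : Nat) → λ (r : Nat) → succ r) α) (succ τ) 0)) (succ (succ (elimNat (λ (w : Nat) → Nat) 4 (λ (q : Nat) → λ (n : Nat) → n) 3)))
  ~> (λ (τ : Nat) → λ (l : Nat) → τ) 0 ((λ (u : Nat) → λ (α : Nat) → elimNat (λ (j : Nat) → Nat) α (λ (i : Nat) → λ (x : Nat) → succ x) u) (succ (succ (succ (elimNat (λ (r : Nat) → Nat) 4 (λ (w : Nat) → λ (q : Nat) → q) 3)))) 0)
  ~> (λ (τ : Nat) → 0) ((λ (l : Nat) → λ (u : Nat) → elimNat (λ (α : Nat) → Nat) u (λ (j : Nat) → λ (i : Nat) → succ i) l) (succ (succ (succ (elimNat (λ (x : Nat) → Nat) 4 (λ (r : Nat) → λ (w : Nat) → w) 3)))) 0)
  ~> 0
inferred type:
  Nat


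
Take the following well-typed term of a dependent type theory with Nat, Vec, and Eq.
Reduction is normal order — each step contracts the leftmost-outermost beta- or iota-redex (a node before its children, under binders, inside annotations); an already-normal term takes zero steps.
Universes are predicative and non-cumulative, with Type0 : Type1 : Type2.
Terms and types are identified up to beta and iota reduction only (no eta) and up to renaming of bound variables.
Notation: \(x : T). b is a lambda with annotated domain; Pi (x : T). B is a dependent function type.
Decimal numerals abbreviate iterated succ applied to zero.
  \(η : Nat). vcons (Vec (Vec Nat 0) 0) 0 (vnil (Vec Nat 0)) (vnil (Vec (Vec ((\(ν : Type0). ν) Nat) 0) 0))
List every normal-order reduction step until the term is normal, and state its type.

normal-order reduction:
  \(η : Nat). vcons (Vec (Vec Nat 0) 0) 0 (vnil (Vec Nat 0)) (vnil (Vec (Vec ((\(ν : Type0). ν) Nat) 0) 0))
  ~> \(η : Nat). vcons (Vec (Vec Nat 0) 0) 0 (vnil (Vec Nat 0)) (vnil (Vec (Vec Nat 0) 0))
the term's type:
  Pi (η : Nat). Vec (Vec (Vec Nat 0) 0) 1


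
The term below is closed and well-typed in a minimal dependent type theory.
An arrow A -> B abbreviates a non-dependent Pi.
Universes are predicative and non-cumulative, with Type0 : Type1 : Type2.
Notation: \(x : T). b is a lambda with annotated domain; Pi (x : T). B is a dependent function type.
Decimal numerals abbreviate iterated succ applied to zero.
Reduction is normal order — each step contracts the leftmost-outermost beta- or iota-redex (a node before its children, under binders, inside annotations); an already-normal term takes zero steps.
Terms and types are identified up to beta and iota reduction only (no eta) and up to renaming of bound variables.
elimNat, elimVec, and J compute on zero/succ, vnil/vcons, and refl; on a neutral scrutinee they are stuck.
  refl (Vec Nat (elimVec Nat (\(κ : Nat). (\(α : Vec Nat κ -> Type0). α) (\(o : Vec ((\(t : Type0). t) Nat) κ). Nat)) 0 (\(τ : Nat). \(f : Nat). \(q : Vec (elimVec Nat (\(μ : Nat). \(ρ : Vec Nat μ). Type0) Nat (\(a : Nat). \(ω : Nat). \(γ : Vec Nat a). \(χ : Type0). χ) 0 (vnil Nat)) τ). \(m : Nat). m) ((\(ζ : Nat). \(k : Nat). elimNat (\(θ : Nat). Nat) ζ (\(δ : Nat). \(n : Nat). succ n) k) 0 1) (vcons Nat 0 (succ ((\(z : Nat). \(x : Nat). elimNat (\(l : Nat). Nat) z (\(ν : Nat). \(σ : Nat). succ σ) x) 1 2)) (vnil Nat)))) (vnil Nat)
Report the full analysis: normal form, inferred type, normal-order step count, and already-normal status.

normal form:
  refl (Vec Nat 0) (vnil Nat)
the term's type:
  Eq (Vec Nat 0) (vnil Nat) (vnil Nat)
normal-order step count: 6
already normal: no
first redex: an elimVec iota-redex


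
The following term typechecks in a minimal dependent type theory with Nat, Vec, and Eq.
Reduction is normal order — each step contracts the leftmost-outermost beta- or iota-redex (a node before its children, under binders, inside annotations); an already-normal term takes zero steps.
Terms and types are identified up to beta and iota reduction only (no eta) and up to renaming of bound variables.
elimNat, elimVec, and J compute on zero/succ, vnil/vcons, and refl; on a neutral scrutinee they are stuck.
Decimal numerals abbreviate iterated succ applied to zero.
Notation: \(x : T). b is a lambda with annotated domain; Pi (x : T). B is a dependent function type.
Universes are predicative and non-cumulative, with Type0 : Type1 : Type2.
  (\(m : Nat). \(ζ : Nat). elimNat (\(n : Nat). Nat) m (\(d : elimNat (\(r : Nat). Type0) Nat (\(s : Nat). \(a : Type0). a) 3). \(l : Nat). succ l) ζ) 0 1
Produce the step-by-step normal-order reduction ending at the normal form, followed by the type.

normal-order reduction:
  (\(m : Nat). \(ζ : Nat). elimNat (\(n : Nat). Nat) m (\(d : elimNat (\(r : Nat). Type0) Nat (\(s : Nat). \(a : Type0). a) 3). \(l : Nat). succ l) ζ) 0 1
  ~> (\(m : Nat). elimNat (\(ζ : Nat). Nat) 0 (\(n : elimNat (\(d : Nat). Type0) Nat (\(r : Nat). \(s : Type0). s) 3). \(a : Nat). succ a) m) 1
  ~> elimNat (\(m : Nat). Nat) 0 (\(ζ : elimNat (\(n : Nat). Type0) Nat (\(d : Nat). \(r : Type0). r) 3). \(s : Nat). succ s) 1
  ~> (\(m : elimNat (\(ζ : Nat). Type0) Nat (\(n : Nat). \(d : Type0). d) 3). \(r : Nat). succ r) 0 (elimNat (\(s : Nat). Nat) 0 (\(a : elimNat (\(l : Nat). Type0) Nat (\(ε : Nat). \(φ : Type0). φ) 3). \(δ : Nat). succ δ) 0)
  ~> (\(m : Nat). succ m) (elimNat (\(ζ : Nat). Nat) 0 (\(n : elimNat (\(d : Nat). Type0) Nat (\(r : Nat). \(s : Type0). s) 3). \(a : Nat). succ a) 0)
  ~> succ (elimNat (\(m : Nat). Nat) 0 (\(ζ : elimNat (\(n : Nat). Type0) Nat (\(d : Nat). \(r : Type0). r) 3). \(s : Nat). succ s) 0)
  ~> 1
the term's type:
  Nat


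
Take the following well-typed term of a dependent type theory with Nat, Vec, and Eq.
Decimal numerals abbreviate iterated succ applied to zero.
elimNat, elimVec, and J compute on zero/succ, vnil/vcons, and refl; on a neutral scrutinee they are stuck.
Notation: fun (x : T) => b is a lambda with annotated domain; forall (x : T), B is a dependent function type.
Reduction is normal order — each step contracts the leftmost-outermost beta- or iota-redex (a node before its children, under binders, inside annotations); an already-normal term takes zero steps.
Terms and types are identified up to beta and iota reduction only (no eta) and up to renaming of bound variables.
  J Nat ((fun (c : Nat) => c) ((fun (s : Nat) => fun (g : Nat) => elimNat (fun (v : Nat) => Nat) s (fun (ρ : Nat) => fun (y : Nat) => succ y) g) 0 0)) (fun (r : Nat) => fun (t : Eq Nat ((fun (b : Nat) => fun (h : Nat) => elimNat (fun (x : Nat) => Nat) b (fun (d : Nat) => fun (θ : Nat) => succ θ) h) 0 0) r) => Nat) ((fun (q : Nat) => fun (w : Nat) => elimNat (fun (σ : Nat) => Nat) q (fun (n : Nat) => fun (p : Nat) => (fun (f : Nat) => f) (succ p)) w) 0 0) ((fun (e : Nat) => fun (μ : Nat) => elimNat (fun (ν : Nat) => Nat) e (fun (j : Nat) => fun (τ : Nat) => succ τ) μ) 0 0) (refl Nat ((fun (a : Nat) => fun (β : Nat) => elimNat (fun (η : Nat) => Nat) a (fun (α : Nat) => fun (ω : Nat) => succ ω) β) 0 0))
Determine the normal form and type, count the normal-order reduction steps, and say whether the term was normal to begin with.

normal form:
  0
the term's type:
  Nat
reduction steps (normal order): 4
already normal: no
first contracted redex: a J iota-redex


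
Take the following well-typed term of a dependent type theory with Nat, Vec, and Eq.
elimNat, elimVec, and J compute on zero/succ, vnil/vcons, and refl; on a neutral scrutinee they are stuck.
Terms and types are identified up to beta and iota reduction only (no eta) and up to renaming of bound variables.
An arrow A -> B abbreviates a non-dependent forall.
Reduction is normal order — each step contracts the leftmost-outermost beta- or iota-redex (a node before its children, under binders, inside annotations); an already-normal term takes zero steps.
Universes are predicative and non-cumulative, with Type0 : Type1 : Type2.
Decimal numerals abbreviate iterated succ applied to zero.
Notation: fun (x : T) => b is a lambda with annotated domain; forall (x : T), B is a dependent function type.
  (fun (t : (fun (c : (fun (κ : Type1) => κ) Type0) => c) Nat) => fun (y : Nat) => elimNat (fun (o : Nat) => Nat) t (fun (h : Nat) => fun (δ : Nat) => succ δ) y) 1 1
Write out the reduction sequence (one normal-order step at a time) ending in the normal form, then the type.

normal-order reduction:
  (fun (t : (fun (c : (fun (κ : Type1) => κ) Type0) => c) Nat) => fun (y : Nat) => elimNat (fun (o : Nat) => Nat) t (fun (h : Nat) => fun (δ : Nat) => succ δ) y) 1 1
  ~> (fun (t : Nat) => elimNat (fun (c : Nat) => Nat) 1 (fun (κ : Nat) => fun (y : Nat) => succ y) t) 1
  ~> elimNat (fun (t : Nat) => Nat) 1 (fun (c : Nat) => fun (κ : Nat) => succ κ) 1
  ~> (fun (t : Nat) => fun (c : Nat) => succ c) 0 (elimNat (fun (κ : Nat) => Nat) 1 (fun (y : Nat) => fun (o : Nat) => succ o) 0)
  ~> (fun (t : Nat) => succ t) (elimNat (fun (c : Nat) => Nat) 1 (fun (κ : Nat) => fun (y : Nat) => succ y) 0)
  ~> succ (elimNat (fun (t : Nat) => Nat) 1 (fun (c : Nat) => fun (κ : Nat) => succ κ) 0)
  ~> 2
type:
  Nat


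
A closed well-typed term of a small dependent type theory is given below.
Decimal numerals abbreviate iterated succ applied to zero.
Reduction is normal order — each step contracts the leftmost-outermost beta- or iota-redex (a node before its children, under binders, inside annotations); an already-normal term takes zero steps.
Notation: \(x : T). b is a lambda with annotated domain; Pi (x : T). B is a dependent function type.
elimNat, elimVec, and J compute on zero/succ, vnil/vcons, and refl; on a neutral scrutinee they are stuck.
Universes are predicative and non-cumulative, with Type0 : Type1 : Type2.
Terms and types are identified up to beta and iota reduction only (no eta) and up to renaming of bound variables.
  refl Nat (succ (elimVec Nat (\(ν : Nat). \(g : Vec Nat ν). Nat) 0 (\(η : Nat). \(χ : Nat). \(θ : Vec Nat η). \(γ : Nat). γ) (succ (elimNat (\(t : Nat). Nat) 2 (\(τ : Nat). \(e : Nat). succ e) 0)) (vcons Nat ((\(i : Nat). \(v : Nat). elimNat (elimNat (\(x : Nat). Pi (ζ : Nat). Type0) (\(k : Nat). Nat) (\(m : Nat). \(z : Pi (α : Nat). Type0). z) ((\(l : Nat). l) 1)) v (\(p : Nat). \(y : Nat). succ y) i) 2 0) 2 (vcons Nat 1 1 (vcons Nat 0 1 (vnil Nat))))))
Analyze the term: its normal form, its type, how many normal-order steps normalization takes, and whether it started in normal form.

resulting normal form:
  refl Nat 1
type:
  Eq Nat 1 1
steps to reach normal form (normal order): 16
term was already normal: no
first contracted redex: an elimVec iota-redex
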